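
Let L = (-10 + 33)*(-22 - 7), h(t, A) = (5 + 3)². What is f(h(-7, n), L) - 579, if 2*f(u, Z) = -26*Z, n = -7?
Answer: 8092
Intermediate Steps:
h(t, A) = 64 (h(t, A) = 8² = 64)
L = -667 (L = 23*(-29) = -667)
f(u, Z) = -13*Z (f(u, Z) = (-26*Z)/2 = -13*Z)
f(h(-7, n), L) - 579 = -13*(-667) - 579 = 8671 - 579 = 8092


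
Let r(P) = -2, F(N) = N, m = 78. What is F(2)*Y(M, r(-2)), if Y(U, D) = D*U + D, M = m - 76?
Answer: -12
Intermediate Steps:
M = 2 (M = 78 - 76 = 2)
Y(U, D) = D + D*U
F(2)*Y(M, r(-2)) = 2*(-2*(1 + 2)) = 2*(-2*3) = 2*(-6) = -12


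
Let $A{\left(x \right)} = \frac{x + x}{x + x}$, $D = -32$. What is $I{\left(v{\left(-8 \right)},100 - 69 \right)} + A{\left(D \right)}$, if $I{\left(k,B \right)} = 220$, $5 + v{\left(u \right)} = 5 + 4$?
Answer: $221$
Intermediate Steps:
$v{\left(u \right)} = 4$ ($v{\left(u \right)} = -5 + \left(5 + 4\right) = -5 + 9 = 4$)
$A{\left(x \right)} = 1$ ($A{\left(x \right)} = \frac{2 x}{2 x} = 2 x \frac{1}{2 x} = 1$)
$I{\left(v{\left(-8 \right)},100 - 69 \right)} + A{\left(D \right)} = 220 + 1 = 221$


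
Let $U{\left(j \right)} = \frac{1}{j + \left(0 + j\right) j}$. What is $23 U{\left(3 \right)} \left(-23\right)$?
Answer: $- \frac{529}{12} \approx -44.083$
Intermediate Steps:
$U{\left(j \right)} = \frac{1}{j + j^{2}}$ ($U{\left(j \right)} = \frac{1}{j + j j} = \frac{1}{j + j^{2}}$)
$23 U{\left(3 \right)} \left(-23\right) = 23 \frac{1}{3 \left(1 + 3\right)} \left(-23\right) = 23 \frac{1}{3 \cdot 4} \left(-23\right) = 23 \cdot \frac{1}{3} \cdot \frac{1}{4} \left(-23\right) = 23 \cdot \frac{1}{12} \left(-23\right) = \frac{23}{12} \left(-23\right) = - \frac{529}{12}$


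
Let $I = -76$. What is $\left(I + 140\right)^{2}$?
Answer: $4096$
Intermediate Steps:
$\left(I + 140\right)^{2} = \left(-76 + 140\right)^{2} = 64^{2} = 4096$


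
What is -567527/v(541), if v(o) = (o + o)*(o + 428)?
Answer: -567527/1048458 ≈ -0.54130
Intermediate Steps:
v(o) = 2*o*(428 + o) (v(o) = (2*o)*(428 + o) = 2*o*(428 + o))
-567527/v(541) = -567527*1/(1082*(428 + 541)) = -567527/(2*541*969) = -567527/1048458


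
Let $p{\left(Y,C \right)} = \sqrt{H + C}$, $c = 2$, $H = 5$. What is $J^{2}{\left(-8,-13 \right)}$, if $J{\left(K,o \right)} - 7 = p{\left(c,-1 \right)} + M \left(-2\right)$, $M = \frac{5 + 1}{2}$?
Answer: $9$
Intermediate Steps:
$p{\left(Y,C \right)} = \sqrt{5 + C}$
$M = 3$ ($M = 6 \cdot \frac{1}{2} = 3$)
$J{\left(K,o \right)} = 3$ ($J{\left(K,o \right)} = 7 + \left(\sqrt{5 - 1} + 3 \left(-2\right)\right) = 7 - \left(6 - \sqrt{4}\right) = 7 + \left(2 - 6\right) = 7 - 4 = 3$)
$J^{2}{\left(-8,-13 \right)} = 3^{2} = 9$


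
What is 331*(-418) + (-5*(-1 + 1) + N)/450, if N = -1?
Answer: -62261101/450 ≈ -1.3836e+5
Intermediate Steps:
331*(-418) + (-5*(-1 + 1) + N)/450 = 331*(-418) + (-5*(-1 + 1) - 1)/450 = -138358 + (-5*0 - 1)*(1/450) = -138358 + (0 - 1)*(1/450) = -138358 - 1*1/450 = -138358 - 1/450 = -62261101/450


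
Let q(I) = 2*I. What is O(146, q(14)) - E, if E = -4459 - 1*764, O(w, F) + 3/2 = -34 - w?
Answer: 10083/2 ≈ 5041.5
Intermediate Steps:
O(w, F) = -71/2 - w (O(w, F) = -3/2 + (-34 - w) = -71/2 - w)
E = -5223 (E = -4459 - 764 = -5223)
O(146, q(14)) - E = (-71/2 - 1*146) - 1*(-5223) = (-71/2 - 146) + 5223 = -363/2 + 5223 = 10083/2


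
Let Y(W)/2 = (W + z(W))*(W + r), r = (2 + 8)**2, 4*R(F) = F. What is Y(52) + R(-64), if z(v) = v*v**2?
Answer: 42760624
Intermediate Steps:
R(F) = F/4
z(v) = v**3
r = 100 (r = 10**2 = 100)
Y(W) = 2*(100 + W)*(W + W**3) (Y(W) = 2*((W + W**3)*(W + 100)) = 2*((W + W**3)*(100 + W)) = 2*((100 + W)*(W + W**3)) = 2*(100 + W)*(W + W**3))
Y(52) + R(-64) = 2*52*(100 + 52 + 52**3 + 100*52**2) + (1/4)*(-64) = 2*52*(100 + 52 + 140608 + 100*2704) - 16 = 2*52*(100 + 52 + 140608 + 270400) - 16 = 2*52*411160 - 16 = 42760640 - 16 = 42760624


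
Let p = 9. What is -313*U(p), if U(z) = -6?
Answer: 1878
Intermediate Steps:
-313*U(p) = -313*(-6) = 1878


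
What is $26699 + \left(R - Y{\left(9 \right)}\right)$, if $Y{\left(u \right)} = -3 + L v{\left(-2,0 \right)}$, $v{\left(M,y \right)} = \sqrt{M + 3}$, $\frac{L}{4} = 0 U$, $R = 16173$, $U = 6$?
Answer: $42875$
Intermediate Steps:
$L = 0$ ($L = 4 \cdot 0 \cdot 6 = 4 \cdot 0 = 0$)
$v{\left(M,y \right)} = \sqrt{3 + M}$
$Y{\left(u \right)} = -3$ ($Y{\left(u \right)} = -3 + 0 \sqrt{3 - 2} = -3 + 0 \sqrt{1} = -3 + 0 \cdot 1 = -3 + 0 = -3$)
$26699 + \left(R - Y{\left(9 \right)}\right) = 26699 + \left(16173 - -3\right) = 26699 + \left(16173 + 3\right) = 26699 + 16176 = 42875$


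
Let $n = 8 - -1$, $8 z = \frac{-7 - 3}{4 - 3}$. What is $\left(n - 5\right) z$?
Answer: $-5$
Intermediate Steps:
$z = - \frac{5}{4}$ ($z = \frac{\left(-7 - 3\right) \frac{1}{4 - 3}}{8} = \frac{\left(-10\right) 1^{-1}}{8} = \frac{\left(-10\right) 1}{8} = \frac{1}{8} \left(-10\right) = - \frac{5}{4} \approx -1.25$)
$n = 9$ ($n = 8 + 1 = 9$)
$\left(n - 5\right) z = \left(9 - 5\right) \left(- \frac{5}{4}\right) = 4 \left(- \frac{5}{4}\right) = -5$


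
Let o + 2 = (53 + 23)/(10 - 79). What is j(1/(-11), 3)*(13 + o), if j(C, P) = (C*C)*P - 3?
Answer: -81960/2783 ≈ -29.450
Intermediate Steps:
o = -214/69 (o = -2 + (53 + 23)/(10 - 79) = -2 + 76/(-69) = -2 + 76*(-1/69) = -2 - 76/69 = -214/69 ≈ -3.1014)
j(C, P) = -3 + P*C² (j(C, P) = C²*P - 3 = P*C² - 3 = -3 + P*C²)
j(1/(-11), 3)*(13 + o) = (-3 + 3*(1/(-11))²)*(13 - 214/69) = (-3 + 3*(-1/11)²)*(683/69) = (-3 + 3*(1/121))*(683/69) = (-3 + 3/121)*(683/69) = -360/121*683/69 = -81960/2783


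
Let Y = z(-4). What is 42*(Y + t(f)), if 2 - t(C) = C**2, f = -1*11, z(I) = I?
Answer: -5166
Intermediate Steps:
f = -11
Y = -4
t(C) = 2 - C**2
42*(Y + t(f)) = 42*(-4 + (2 - 1*(-11)**2)) = 42*(-4 + (2 - 1*121)) = 42*(-4 + (2 - 121)) = 42*(-4 - 119) = 42*(-123) = -5166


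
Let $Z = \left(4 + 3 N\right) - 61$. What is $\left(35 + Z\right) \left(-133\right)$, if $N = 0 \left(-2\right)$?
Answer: $2926$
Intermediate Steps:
$N = 0$
$Z = -57$ ($Z = \left(4 + 3 \cdot 0\right) - 61 = \left(4 + 0\right) - 61 = 4 - 61 = -57$)
$\left(35 + Z\right) \left(-133\right) = \left(35 - 57\right) \left(-133\right) = \left(-22\right) \left(-133\right) = 2926$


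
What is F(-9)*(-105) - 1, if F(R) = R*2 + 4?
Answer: 1469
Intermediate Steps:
F(R) = 4 + 2*R (F(R) = 2*R + 4 = 4 + 2*R)
F(-9)*(-105) - 1 = (4 + 2*(-9))*(-105) - 1 = (4 - 18)*(-105) - 1 = -14*(-105) - 1 = 1470 - 1 = 1469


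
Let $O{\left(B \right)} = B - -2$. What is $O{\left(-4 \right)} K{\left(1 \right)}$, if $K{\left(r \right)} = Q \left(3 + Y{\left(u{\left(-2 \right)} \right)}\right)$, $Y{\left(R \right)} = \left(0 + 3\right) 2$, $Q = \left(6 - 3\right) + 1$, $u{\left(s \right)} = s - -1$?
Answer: $-72$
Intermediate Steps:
$u{\left(s \right)} = 1 + s$ ($u{\left(s \right)} = s + 1 = 1 + s$)
$Q = 4$ ($Q = 3 + 1 = 4$)
$O{\left(B \right)} = 2 + B$ ($O{\left(B \right)} = B + 2 = 2 + B$)
$Y{\left(R \right)} = 6$ ($Y{\left(R \right)} = 3 \cdot 2 = 6$)
$K{\left(r \right)} = 36$ ($K{\left(r \right)} = 4 \left(3 + 6\right) = 4 \cdot 9 = 36$)
$O{\left(-4 \right)} K{\left(1 \right)} = \left(2 - 4\right) 36 = \left(-2\right) 36 = -72$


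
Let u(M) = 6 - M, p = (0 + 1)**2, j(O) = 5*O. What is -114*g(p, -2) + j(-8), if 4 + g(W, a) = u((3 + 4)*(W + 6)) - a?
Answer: 5090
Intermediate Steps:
p = 1 (p = 1**2 = 1)
g(W, a) = -40 - a - 7*W (g(W, a) = -4 + ((6 - (3 + 4)*(W + 6)) - a) = -4 + ((6 - 7*(6 + W)) - a) = -4 + ((6 - (42 + 7*W)) - a) = -4 + ((6 + (-42 - 7*W)) - a) = -4 + ((-36 - 7*W) - a) = -4 + (-36 - a - 7*W) = -40 - a - 7*W)
-114*g(p, -2) + j(-8) = -114*(-40 - 1*(-2) - 7*1) + 5*(-8) = -114*(-40 + 2 - 7) - 40 = -114*(-45) - 40 = 5130 - 40 = 5090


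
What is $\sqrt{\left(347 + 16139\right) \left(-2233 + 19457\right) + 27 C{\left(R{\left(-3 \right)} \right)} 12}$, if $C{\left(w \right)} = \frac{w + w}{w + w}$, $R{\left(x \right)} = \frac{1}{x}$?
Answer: $2 \sqrt{70988797} \approx 16851.0$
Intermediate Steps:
$C{\left(w \right)} = 1$ ($C{\left(w \right)} = \frac{2 w}{2 w} = 2 w \frac{1}{2 w} = 1$)
$\sqrt{\left(347 + 16139\right) \left(-2233 + 19457\right) + 27 C{\left(R{\left(-3 \right)} \right)} 12} = \sqrt{\left(347 + 16139\right) \left(-2233 + 19457\right) + 27 \cdot 1 \cdot 12} = \sqrt{16486 \cdot 17224 + 27 \cdot 12} = \sqrt{283954864 + 324} = \sqrt{283955188} = 2 \sqrt{70988797}$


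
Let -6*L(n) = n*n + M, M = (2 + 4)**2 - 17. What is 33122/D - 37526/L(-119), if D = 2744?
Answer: 135937253/4863740 ≈ 27.949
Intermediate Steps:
M = 19 (M = 6**2 - 17 = 36 - 17 = 19)
L(n) = -19/6 - n**2/6 (L(n) = -(n*n + 19)/6 = -(n**2 + 19)/6 = -(19 + n**2)/6 = -19/6 - n**2/6)
33122/D - 37526/L(-119) = 33122/2744 - 37526/(-19/6 - 1/6*(-119)**2) = 33122*(1/2744) - 37526/(-19/6 - 1/6*14161) = 16561/1372 - 37526/(-19/6 - 14161/6) = 16561/1372 - 37526/(-7090/3) = 16561/1372 - 37526*(-3/7090) = 16561/1372 + 56289/3545 = 135937253/4863740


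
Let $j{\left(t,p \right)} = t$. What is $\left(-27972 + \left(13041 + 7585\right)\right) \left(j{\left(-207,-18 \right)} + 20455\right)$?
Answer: $-148741808$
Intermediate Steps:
$\left(-27972 + \left(13041 + 7585\right)\right) \left(j{\left(-207,-18 \right)} + 20455\right) = \left(-27972 + \left(13041 + 7585\right)\right) \left(-207 + 20455\right) = \left(-27972 + 20626\right) 20248 = \left(-7346\right) 20248 = -148741808$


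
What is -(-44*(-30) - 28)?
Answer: -1292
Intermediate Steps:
-(-44*(-30) - 28) = -(1320 - 28) = -1*1292 = -1292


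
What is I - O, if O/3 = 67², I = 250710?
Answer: 237243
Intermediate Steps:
O = 13467 (O = 3*67² = 3*4489 = 13467)
I - O = 250710 - 1*13467 = 250710 - 13467 = 237243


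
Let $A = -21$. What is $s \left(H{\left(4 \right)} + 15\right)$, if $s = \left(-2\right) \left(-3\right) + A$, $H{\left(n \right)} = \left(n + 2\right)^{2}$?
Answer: $-765$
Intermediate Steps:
$H{\left(n \right)} = \left(2 + n\right)^{2}$
$s = -15$ ($s = \left(-2\right) \left(-3\right) - 21 = 6 - 21 = -15$)
$s \left(H{\left(4 \right)} + 15\right) = - 15 \left(\left(2 + 4\right)^{2} + 15\right) = - 15 \left(6^{2} + 15\right) = - 15 \left(36 + 15\right) = \left(-15\right) 51 = -765$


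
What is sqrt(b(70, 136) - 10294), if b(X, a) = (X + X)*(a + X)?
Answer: sqrt(18546) ≈ 136.18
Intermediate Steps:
b(X, a) = 2*X*(X + a) (b(X, a) = (2*X)*(X + a) = 2*X*(X + a))
sqrt(b(70, 136) - 10294) = sqrt(2*70*(70 + 136) - 10294) = sqrt(2*70*206 - 10294) = sqrt(28840 - 10294) = sqrt(18546)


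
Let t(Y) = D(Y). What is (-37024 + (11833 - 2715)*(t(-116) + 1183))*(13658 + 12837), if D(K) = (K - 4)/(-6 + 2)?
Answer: 292057299450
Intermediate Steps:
D(K) = 1 - K/4 (D(K) = (-4 + K)/(-4) = (-4 + K)*(-1/4) = 1 - K/4)
t(Y) = 1 - Y/4
(-37024 + (11833 - 2715)*(t(-116) + 1183))*(13658 + 12837) = (-37024 + (11833 - 2715)*((1 - 1/4*(-116)) + 1183))*(13658 + 12837) = (-37024 + 9118*((1 + 29) + 1183))*26495 = (-37024 + 9118*(30 + 1183))*26495 = (-37024 + 9118*1213)*26495 = (-37024 + 11060134)*26495 = 11023110*26495 = 292057299450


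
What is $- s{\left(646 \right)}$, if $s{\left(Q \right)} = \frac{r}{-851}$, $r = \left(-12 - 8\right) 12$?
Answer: $- \frac{240}{851} \approx -0.28202$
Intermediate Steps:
$r = -240$ ($r = \left(-20\right) 12 = -240$)
$s{\left(Q \right)} = \frac{240}{851}$ ($s{\left(Q \right)} = - \frac{240}{-851} = \left(-240\right) \left(- \frac{1}{851}\right) = \frac{240}{851}$)
$- s{\left(646 \right)} = \left(-1\right) \frac{240}{851} = - \frac{240}{851}$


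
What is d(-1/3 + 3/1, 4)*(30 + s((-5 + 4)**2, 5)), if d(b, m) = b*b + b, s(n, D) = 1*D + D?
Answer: 3520/9 ≈ 391.11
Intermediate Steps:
s(n, D) = 2*D (s(n, D) = D + D = 2*D)
d(b, m) = b + b**2 (d(b, m) = b**2 + b = b + b**2)
d(-1/3 + 3/1, 4)*(30 + s((-5 + 4)**2, 5)) = ((-1/3 + 3/1)*(1 + (-1/3 + 3/1)))*(30 + 2*5) = ((-1*1/3 + 3*1)*(1 + (-1*1/3 + 3*1)))*(30 + 10) = ((-1/3 + 3)*(1 + (-1/3 + 3)))*40 = (8*(1 + 8/3)/3)*40 = ((8/3)*(11/3))*40 = (88/9)*40 = 3520/9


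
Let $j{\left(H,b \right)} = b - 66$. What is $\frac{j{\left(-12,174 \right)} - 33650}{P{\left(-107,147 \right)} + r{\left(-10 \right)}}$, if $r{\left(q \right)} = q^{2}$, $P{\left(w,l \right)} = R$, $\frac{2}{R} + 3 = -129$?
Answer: $- \frac{2213772}{6599} \approx -335.47$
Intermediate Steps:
$R = - \frac{1}{66}$ ($R = \frac{2}{-3 - 129} = \frac{2}{-132} = 2 \left(- \frac{1}{132}\right) = - \frac{1}{66} \approx -0.015152$)
$P{\left(w,l \right)} = - \frac{1}{66}$
$j{\left(H,b \right)} = -66 + b$
$\frac{j{\left(-12,174 \right)} - 33650}{P{\left(-107,147 \right)} + r{\left(-10 \right)}} = \frac{\left(-66 + 174\right) - 33650}{- \frac{1}{66} + \left(-10\right)^{2}} = \frac{108 - 33650}{- \frac{1}{66} + 100} = - \frac{33542}{\frac{6599}{66}} = \left(-33542\right) \frac{66}{6599} = - \frac{2213772}{6599}$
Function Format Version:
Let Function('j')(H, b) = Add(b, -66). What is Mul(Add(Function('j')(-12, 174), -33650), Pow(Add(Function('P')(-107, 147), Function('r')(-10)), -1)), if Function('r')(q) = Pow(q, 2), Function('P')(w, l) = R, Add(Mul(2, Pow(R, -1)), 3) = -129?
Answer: Rational(-2213772, 6599) ≈ -335.47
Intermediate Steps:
R = Rational(-1, 66) (R = Mul(2, Pow(Add(-3, -129), -1)) = Mul(2, Pow(-132, -1)) = Mul(2, Rational(-1, 132)) = Rational(-1, 66) ≈ -0.015152)
Function('P')(w, l) = Rational(-1, 66)
Function('j')(H, b) = Add(-66, b)
Mul(Add(Function('j')(-12, 174), -33650), Pow(Add(Function('P')(-107, 147), Function('r')(-10)), -1)) = Mul(Add(Add(-66, 174), -33650), Pow(Add(Rational(-1, 66), Pow(-10, 2)), -1)) = Mul(Add(108, -33650), Pow(Add(Rational(-1, 66), 100), -1)) = Mul(-33542, Pow(Rational(6599, 66), -1)) = Mul(-33542, Rational(66, 6599)) = Rational(-2213772, 6599)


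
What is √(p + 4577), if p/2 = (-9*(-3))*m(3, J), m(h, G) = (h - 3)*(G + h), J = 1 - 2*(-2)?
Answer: √4577 ≈ 67.654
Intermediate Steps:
J = 5 (J = 1 + 4 = 5)
m(h, G) = (-3 + h)*(G + h)
p = 0 (p = 2*((-9*(-3))*(3² - 3*5 - 3*3 + 5*3)) = 2*(27*(9 - 15 - 9 + 15)) = 2*(27*0) = 2*0 = 0)
√(p + 4577) = √(0 + 4577) = √4577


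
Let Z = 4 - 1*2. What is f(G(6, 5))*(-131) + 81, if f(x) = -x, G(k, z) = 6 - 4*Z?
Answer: -181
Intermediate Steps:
Z = 2 (Z = 4 - 2 = 2)
G(k, z) = -2 (G(k, z) = 6 - 4*2 = 6 - 1*8 = 6 - 8 = -2)
f(G(6, 5))*(-131) + 81 = -1*(-2)*(-131) + 81 = 2*(-131) + 81 = -262 + 81 = -181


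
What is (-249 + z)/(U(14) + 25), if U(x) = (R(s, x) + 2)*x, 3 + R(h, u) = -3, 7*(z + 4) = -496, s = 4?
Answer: 2267/217 ≈ 10.447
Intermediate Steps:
z = -524/7 (z = -4 + (1/7)*(-496) = -4 - 496/7 = -524/7 ≈ -74.857)
R(h, u) = -6 (R(h, u) = -3 - 3 = -6)
U(x) = -4*x (U(x) = (-6 + 2)*x = -4*x)
(-249 + z)/(U(14) + 25) = (-249 - 524/7)/(-4*14 + 25) = -2267/(7*(-56 + 25)) = -2267/7/(-31) = -2267/7*(-1/31) = 2267/217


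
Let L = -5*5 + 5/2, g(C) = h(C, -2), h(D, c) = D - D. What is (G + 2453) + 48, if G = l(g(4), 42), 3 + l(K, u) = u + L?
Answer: 5035/2 ≈ 2517.5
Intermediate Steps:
h(D, c) = 0
g(C) = 0
L = -45/2 (L = -25 + 5*(½) = -25 + 5/2 = -45/2 ≈ -22.500)
l(K, u) = -51/2 + u (l(K, u) = -3 + (u - 45/2) = -3 + (-45/2 + u) = -51/2 + u)
G = 33/2 (G = -51/2 + 42 = 33/2 ≈ 16.500)
(G + 2453) + 48 = (33/2 + 2453) + 48 = 4939/2 + 48 = 5035/2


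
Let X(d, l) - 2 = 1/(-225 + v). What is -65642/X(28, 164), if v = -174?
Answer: -26191158/797 ≈ -32862.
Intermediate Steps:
X(d, l) = 797/399 (X(d, l) = 2 + 1/(-225 - 174) = 2 + 1/(-399) = 2 - 1/399 = 797/399)
-65642/X(28, 164) = -65642/797/399 = -65642*399/797 = -26191158/797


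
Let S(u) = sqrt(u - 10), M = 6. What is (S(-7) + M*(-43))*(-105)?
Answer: 27090 - 105*I*sqrt(17) ≈ 27090.0 - 432.93*I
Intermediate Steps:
S(u) = sqrt(-10 + u)
(S(-7) + M*(-43))*(-105) = (sqrt(-10 - 7) + 6*(-43))*(-105) = (sqrt(-17) - 258)*(-105) = (I*sqrt(17) - 258)*(-105) = (-258 + I*sqrt(17))*(-105) = 27090 - 105*I*sqrt(17)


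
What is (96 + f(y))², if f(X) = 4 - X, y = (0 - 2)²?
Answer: 9216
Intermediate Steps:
y = 4 (y = (-2)² = 4)
(96 + f(y))² = (96 + (4 - 1*4))² = (96 + (4 - 4))² = (96 + 0)² = 96² = 9216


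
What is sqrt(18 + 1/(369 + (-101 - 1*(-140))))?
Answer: sqrt(749190)/204 ≈ 4.2429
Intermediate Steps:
sqrt(18 + 1/(369 + (-101 - 1*(-140)))) = sqrt(18 + 1/(369 + (-101 + 140))) = sqrt(18 + 1/(369 + 39)) = sqrt(18 + 1/408) = sqrt(7345/408) = sqrt(749190)/204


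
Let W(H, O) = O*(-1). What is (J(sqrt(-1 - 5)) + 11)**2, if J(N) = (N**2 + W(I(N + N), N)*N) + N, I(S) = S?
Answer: (11 + I*sqrt(6))**2 ≈ 115.0 + 53.889*I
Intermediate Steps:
W(H, O) = -O
J(N) = N (J(N) = (N**2 + (-N)*N) + N = (N**2 - N**2) + N = 0 + N = N)
(J(sqrt(-1 - 5)) + 11)**2 = (sqrt(-1 - 5) + 11)**2 = (sqrt(-6) + 11)**2 = (I*sqrt(6) + 11)**2 = (11 + I*sqrt(6))**2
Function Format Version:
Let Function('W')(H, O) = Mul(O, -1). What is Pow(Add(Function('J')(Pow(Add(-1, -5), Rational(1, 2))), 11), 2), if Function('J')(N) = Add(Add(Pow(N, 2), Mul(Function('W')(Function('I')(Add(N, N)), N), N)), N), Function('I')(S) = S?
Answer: Pow(Add(11, Mul(I, Pow(6, Rational(1, 2)))), 2) ≈ Add(115.00, Mul(53.889, I))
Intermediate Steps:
Function('W')(H, O) = Mul(-1, O)
Function('J')(N) = N (Function('J')(N) = Add(Add(Pow(N, 2), Mul(Mul(-1, N), N)), N) = Add(Add(Pow(N, 2), Mul(-1, Pow(N, 2))), N) = Add(0, N) = N)
Pow(Add(Function('J')(Pow(Add(-1, -5), Rational(1, 2))), 11), 2) = Pow(Add(Pow(Add(-1, -5), Rational(1, 2)), 11), 2) = Pow(Add(Pow(-6, Rational(1, 2)), 11), 2) = Pow(Add(Mul(I, Pow(6, Rational(1, 2))), 11), 2) = Pow(Add(11, Mul(I, Pow(6, Rational(1, 2)))), 2)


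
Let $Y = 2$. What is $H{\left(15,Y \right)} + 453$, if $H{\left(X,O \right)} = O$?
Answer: $455$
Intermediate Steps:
$H{\left(15,Y \right)} + 453 = 2 + 453 = 455$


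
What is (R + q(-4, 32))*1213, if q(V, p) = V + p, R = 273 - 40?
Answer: 316593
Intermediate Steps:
R = 233
(R + q(-4, 32))*1213 = (233 + (-4 + 32))*1213 = (233 + 28)*1213 = 261*1213 = 316593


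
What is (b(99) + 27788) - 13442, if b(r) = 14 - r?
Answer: 14261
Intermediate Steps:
(b(99) + 27788) - 13442 = ((14 - 1*99) + 27788) - 13442 = ((14 - 99) + 27788) - 13442 = (-85 + 27788) - 13442 = 27703 - 13442 = 14261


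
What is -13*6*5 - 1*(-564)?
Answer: 174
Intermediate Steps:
-13*6*5 - 1*(-564) = -78*5 + 564 = -390 + 564 = 174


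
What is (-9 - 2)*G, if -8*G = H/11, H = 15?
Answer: 15/8 ≈ 1.8750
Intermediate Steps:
G = -15/88 (G = -15/(8*11) = -1/8*15/11 = -15/88 ≈ -0.17045)
(-9 - 2)*G = (-9 - 2)*(-15/88) = -11*(-15/88) = 15/8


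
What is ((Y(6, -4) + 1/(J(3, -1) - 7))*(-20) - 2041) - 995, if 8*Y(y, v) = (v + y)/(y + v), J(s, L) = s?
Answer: -6067/2 ≈ -3033.5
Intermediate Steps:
Y(y, v) = ⅛ (Y(y, v) = ((v + y)/(y + v))/8 = ((v + y)/(v + y))/8 = (⅛)*1 = ⅛)
((Y(6, -4) + 1/(J(3, -1) - 7))*(-20) - 2041) - 995 = ((⅛ + 1/(3 - 7))*(-20) - 2041) - 995 = ((⅛ + 1/(-4))*(-20) - 2041) - 995 = ((⅛ - ¼)*(-20) - 2041) - 995 = (-⅛*(-20) - 2041) - 995 = (5/2 - 2041) - 995 = -4077/2 - 995 = -6067/2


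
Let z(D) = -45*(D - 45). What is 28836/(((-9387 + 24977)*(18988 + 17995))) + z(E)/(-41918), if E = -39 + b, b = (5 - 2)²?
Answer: -972349013151/12084225206230 ≈ -0.080464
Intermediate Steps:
b = 9 (b = 3² = 9)
E = -30 (E = -39 + 9 = -30)
z(D) = 2025 - 45*D (z(D) = -45*(-45 + D) = 2025 - 45*D)
28836/(((-9387 + 24977)*(18988 + 17995))) + z(E)/(-41918) = 28836/(((-9387 + 24977)*(18988 + 17995))) + (2025 - 45*(-30))/(-41918) = 28836/((15590*36983)) + (2025 + 1350)*(-1/41918) = 28836/576564970 + 3375*(-1/41918) = 28836*(1/576564970) - 3375/41918 = 14418/288282485 - 3375/41918 = -972349013151/12084225206230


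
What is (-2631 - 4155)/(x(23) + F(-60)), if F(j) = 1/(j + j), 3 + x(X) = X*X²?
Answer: -62640/112283 ≈ -0.55788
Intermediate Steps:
x(X) = -3 + X³ (x(X) = -3 + X*X² = -3 + X³)
F(j) = 1/(2*j)
(-2631 - 4155)/(x(23) + F(-60)) = (-2631 - 4155)/((-3 + 23³) + (½)/(-60)) = -6786/((-3 + 12167) + (½)*(-1/60)) = -6786/(12164 - 1/120) = -6786/1459679/120 = -6786*120/1459679 = -62640/112283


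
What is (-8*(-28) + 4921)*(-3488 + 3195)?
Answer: -1507485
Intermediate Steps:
(-8*(-28) + 4921)*(-3488 + 3195) = (224 + 4921)*(-293) = 5145*(-293) = -1507485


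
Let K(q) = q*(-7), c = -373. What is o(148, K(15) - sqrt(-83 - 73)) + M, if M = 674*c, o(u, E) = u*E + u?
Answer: -266794 - 296*I*sqrt(39) ≈ -2.6679e+5 - 1848.5*I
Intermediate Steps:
K(q) = -7*q
o(u, E) = u + E*u (o(u, E) = E*u + u = u + E*u)
M = -251402 (M = 674*(-373) = -251402)
o(148, K(15) - sqrt(-83 - 73)) + M = 148*(1 + (-7*15 - sqrt(-83 - 73))) - 251402 = 148*(1 + (-105 - sqrt(-156))) - 251402 = 148*(1 + (-105 - 2*I*sqrt(39))) - 251402 = 148*(-104 - 2*I*sqrt(39)) - 251402 = (-15392 - 296*I*sqrt(39)) - 251402 = -266794 - 296*I*sqrt(39)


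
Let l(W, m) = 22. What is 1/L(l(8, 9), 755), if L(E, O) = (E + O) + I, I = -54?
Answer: 1/723 ≈ 0.0013831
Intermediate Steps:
L(E, O) = -54 + E + O (L(E, O) = (E + O) - 54 = -54 + E + O)
1/L(l(8, 9), 755) = 1/(-54 + 22 + 755) = 1/723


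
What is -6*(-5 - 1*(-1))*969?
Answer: 23256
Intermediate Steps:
-6*(-5 - 1*(-1))*969 = -6*(-5 + 1)*969 = -6*(-4)*969 = 24*969 = 23256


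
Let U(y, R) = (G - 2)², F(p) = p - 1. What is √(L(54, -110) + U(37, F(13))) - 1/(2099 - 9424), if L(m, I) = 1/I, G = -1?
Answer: 1/7325 + √108790/110 ≈ 2.9986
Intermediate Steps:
F(p) = -1 + p
U(y, R) = 9 (U(y, R) = (-1 - 2)² = (-3)² = 9)
√(L(54, -110) + U(37, F(13))) - 1/(2099 - 9424) = √(1/(-110) + 9) - 1/(2099 - 9424) = √(-1/110 + 9) - 1/(-7325) = √(989/110) - 1*(-1/7325) = √108790/110 + 1/7325 = 1/7325 + √108790/110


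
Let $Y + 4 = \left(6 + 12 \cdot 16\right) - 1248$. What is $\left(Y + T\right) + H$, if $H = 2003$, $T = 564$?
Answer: $1513$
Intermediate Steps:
$Y = -1054$ ($Y = -4 + \left(\left(6 + 12 \cdot 16\right) - 1248\right) = -4 + \left(\left(6 + 192\right) - 1248\right) = -4 + \left(198 - 1248\right) = -4 - 1050 = -1054$)
$\left(Y + T\right) + H = \left(-1054 + 564\right) + 2003 = -490 + 2003 = 1513$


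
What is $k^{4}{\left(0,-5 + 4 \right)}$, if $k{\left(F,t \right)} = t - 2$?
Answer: $81$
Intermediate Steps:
$k{\left(F,t \right)} = -2 + t$ ($k{\left(F,t \right)} = t - 2 = -2 + t$)
$k^{4}{\left(0,-5 + 4 \right)} = \left(-2 + \left(-5 + 4\right)\right)^{4} = \left(-2 - 1\right)^{4} = \left(-3\right)^{4} = 81$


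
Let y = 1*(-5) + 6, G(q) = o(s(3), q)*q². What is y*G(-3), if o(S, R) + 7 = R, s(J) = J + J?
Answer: -90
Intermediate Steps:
s(J) = 2*J
o(S, R) = -7 + R
G(q) = q²*(-7 + q) (G(q) = (-7 + q)*q² = q²*(-7 + q))
y = 1 (y = -5 + 6 = 1)
y*G(-3) = 1*((-3)²*(-7 - 3)) = 1*(9*(-10)) = 1*(-90) = -90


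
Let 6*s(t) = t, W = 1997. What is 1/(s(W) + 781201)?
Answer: 6/4689203 ≈ 1.2795e-6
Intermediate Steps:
s(t) = t/6
1/(s(W) + 781201) = 1/((1/6)*1997 + 781201) = 1/(1997/6 + 781201) = 1/(4689203/6) = 6/4689203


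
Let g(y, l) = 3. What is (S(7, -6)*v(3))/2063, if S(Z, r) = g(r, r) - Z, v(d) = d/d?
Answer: -4/2063 ≈ -0.0019389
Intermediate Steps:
v(d) = 1
S(Z, r) = 3 - Z
(S(7, -6)*v(3))/2063 = ((3 - 1*7)*1)/2063 = ((3 - 7)*1)*(1/2063) = -4*1*(1/2063) = -4*1/2063 = -4/2063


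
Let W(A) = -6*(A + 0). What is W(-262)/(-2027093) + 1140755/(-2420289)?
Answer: -2316221169523/4906150889877 ≈ -0.47211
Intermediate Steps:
W(A) = -6*A
W(-262)/(-2027093) + 1140755/(-2420289) = -6*(-262)/(-2027093) + 1140755/(-2420289) = 1572*(-1/2027093) + 1140755*(-1/2420289) = -1572/2027093 - 1140755/2420289 = -2316221169523/4906150889877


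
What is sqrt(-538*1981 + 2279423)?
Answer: sqrt(1213645) ≈ 1101.7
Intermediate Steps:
sqrt(-538*1981 + 2279423) = sqrt(-1065778 + 2279423) = sqrt(1213645)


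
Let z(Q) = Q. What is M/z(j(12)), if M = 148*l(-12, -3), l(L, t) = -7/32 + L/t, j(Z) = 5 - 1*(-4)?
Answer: 4477/72 ≈ 62.181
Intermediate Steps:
j(Z) = 9 (j(Z) = 5 + 4 = 9)
l(L, t) = -7/32 + L/t (l(L, t) = -7*1/32 + L/t = -7/32 + L/t)
M = 4477/8 (M = 148*(-7/32 - 12/(-3)) = 148*(-7/32 - 12*(-1/3)) = 148*(-7/32 + 4) = 148*(121/32) = 4477/8 ≈ 559.63)
M/z(j(12)) = (4477/8)/9 = (4477/8)*(1/9) = 4477/72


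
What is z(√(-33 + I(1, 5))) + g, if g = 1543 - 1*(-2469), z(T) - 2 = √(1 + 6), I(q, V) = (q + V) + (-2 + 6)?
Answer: 4014 + √7 ≈ 4016.6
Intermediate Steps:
I(q, V) = 4 + V + q (I(q, V) = (V + q) + 4 = 4 + V + q)
z(T) = 2 + √7 (z(T) = 2 + √(1 + 6) = 2 + √7)
g = 4012 (g = 1543 + 2469 = 4012)
z(√(-33 + I(1, 5))) + g = (2 + √7) + 4012 = 4014 + √7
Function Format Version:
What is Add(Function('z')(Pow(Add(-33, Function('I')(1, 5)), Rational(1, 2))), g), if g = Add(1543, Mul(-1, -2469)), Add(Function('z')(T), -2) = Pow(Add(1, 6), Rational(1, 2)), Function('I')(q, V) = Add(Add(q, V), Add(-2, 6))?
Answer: Add(4014, Pow(7, Rational(1, 2))) ≈ 4016.6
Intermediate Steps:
Function('I')(q, V) = Add(4, V, q) (Function('I')(q, V) = Add(Add(V, q), 4) = Add(4, V, q))
Function('z')(T) = Add(2, Pow(7, Rational(1, 2))) (Function('z')(T) = Add(2, Pow(Add(1, 6), Rational(1, 2))) = Add(2, Pow(7, Rational(1, 2))))
g = 4012 (g = Add(1543, 2469) = 4012)
Add(Function('z')(Pow(Add(-33, Function('I')(1, 5)), Rational(1, 2))), g) = Add(Add(2, Pow(7, Rational(1, 2))), 4012) = Add(4014, Pow(7, Rational(1, 2)))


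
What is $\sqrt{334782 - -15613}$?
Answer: $\sqrt{350395} \approx 591.94$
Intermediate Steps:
$\sqrt{334782 - -15613} = \sqrt{334782 + 15613} = \sqrt{350395}$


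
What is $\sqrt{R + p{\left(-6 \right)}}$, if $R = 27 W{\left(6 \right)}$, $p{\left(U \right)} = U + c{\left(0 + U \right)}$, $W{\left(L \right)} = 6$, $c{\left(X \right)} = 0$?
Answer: $2 \sqrt{39} \approx 12.49$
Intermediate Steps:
$p{\left(U \right)} = U$ ($p{\left(U \right)} = U + 0 = U$)
$R = 162$ ($R = 27 \cdot 6 = 162$)
$\sqrt{R + p{\left(-6 \right)}} = \sqrt{162 - 6} = \sqrt{156} = 2 \sqrt{39}$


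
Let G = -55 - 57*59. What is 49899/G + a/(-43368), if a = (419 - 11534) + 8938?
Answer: -1078289423/74115912 ≈ -14.549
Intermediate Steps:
G = -3418 (G = -55 - 3363 = -3418)
a = -2177 (a = -11115 + 8938 = -2177)
49899/G + a/(-43368) = 49899/(-3418) - 2177/(-43368) = 49899*(-1/3418) - 2177*(-1/43368) = -49899/3418 + 2177/43368 = -1078289423/74115912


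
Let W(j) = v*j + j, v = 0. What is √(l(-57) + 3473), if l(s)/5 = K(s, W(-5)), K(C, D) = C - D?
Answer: 3*√357 ≈ 56.683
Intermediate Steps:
W(j) = j (W(j) = 0*j + j = 0 + j = j)
l(s) = 25 + 5*s (l(s) = 5*(s - 1*(-5)) = 5*(s + 5) = 5*(5 + s) = 25 + 5*s)
√(l(-57) + 3473) = √((25 + 5*(-57)) + 3473) = √((25 - 285) + 3473) = √(-260 + 3473) = √3213 = 3*√357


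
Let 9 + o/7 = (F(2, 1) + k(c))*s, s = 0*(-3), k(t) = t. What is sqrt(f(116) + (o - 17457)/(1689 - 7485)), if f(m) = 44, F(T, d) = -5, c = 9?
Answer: 2*sqrt(2742474)/483 ≈ 6.8573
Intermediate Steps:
s = 0
o = -63 (o = -63 + 7*((-5 + 9)*0) = -63 + 7*(4*0) = -63 + 7*0 = -63 + 0 = -63)
sqrt(f(116) + (o - 17457)/(1689 - 7485)) = sqrt(44 + (-63 - 17457)/(1689 - 7485)) = sqrt(44 - 17520/(-5796)) = sqrt(44 - 17520*(-1/5796)) = sqrt(44 + 1460/483) = sqrt(22712/483) = 2*sqrt(2742474)/483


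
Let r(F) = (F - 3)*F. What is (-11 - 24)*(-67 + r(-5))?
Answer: 945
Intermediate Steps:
r(F) = F*(-3 + F) (r(F) = (-3 + F)*F = F*(-3 + F))
(-11 - 24)*(-67 + r(-5)) = (-11 - 24)*(-67 - 5*(-3 - 5)) = -35*(-67 - 5*(-8)) = -35*(-67 + 40) = -35*(-27) = 945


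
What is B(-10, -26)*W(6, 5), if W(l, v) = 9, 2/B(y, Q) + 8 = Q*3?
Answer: -9/43 ≈ -0.20930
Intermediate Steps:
B(y, Q) = 2/(-8 + 3*Q) (B(y, Q) = 2/(-8 + Q*3) = 2/(-8 + 3*Q))
B(-10, -26)*W(6, 5) = (2/(-8 + 3*(-26)))*9 = (2/(-8 - 78))*9 = (2/(-86))*9 = (2*(-1/86))*9 = -1/43*9 = -9/43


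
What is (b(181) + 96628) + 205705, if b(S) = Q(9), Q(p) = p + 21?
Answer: 302363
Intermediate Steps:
Q(p) = 21 + p
b(S) = 30 (b(S) = 21 + 9 = 30)
(b(181) + 96628) + 205705 = (30 + 96628) + 205705 = 96658 + 205705 = 302363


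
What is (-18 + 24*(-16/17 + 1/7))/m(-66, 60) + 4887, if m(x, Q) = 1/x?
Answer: 873405/119 ≈ 7339.5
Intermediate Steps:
(-18 + 24*(-16/17 + 1/7))/m(-66, 60) + 4887 = (-18 + 24*(-16/17 + 1/7))/(1/(-66)) + 4887 = (-18 + 24*(-16*1/17 + 1*(⅐)))/(-1/66) + 4887 = (-18 + 24*(-16/17 + ⅐))*(-66) + 4887 = (-18 + 24*(-95/119))*(-66) + 4887 = (-18 - 2280/119)*(-66) + 4887 = -4422/119*(-66) + 4887 = 291852/119 + 4887 = 873405/119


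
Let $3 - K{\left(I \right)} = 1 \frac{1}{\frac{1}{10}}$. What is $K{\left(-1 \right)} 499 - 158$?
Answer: $-3651$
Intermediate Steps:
$K{\left(I \right)} = -7$ ($K{\left(I \right)} = 3 - 1 \frac{1}{\frac{1}{10}} = 3 - 1 \cdot 10 = 3 - 10 = -7$)
$K{\left(-1 \right)} 499 - 158 = \left(-7\right) 499 - 158 = -3493 - 158 = -3651$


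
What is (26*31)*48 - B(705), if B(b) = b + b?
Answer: 37278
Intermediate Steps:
B(b) = 2*b
(26*31)*48 - B(705) = (26*31)*48 - 2*705 = 806*48 - 1*1410 = 38688 - 1410 = 37278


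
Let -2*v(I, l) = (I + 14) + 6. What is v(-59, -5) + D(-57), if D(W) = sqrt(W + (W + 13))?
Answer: 39/2 + I*sqrt(101) ≈ 19.5 + 10.05*I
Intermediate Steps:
v(I, l) = -10 - I/2 (v(I, l) = -((I + 14) + 6)/2 = -((14 + I) + 6)/2 = -(20 + I)/2 = -10 - I/2)
D(W) = sqrt(13 + 2*W) (D(W) = sqrt(W + (13 + W)) = sqrt(13 + 2*W))
v(-59, -5) + D(-57) = (-10 - 1/2*(-59)) + sqrt(13 + 2*(-57)) = (-10 + 59/2) + sqrt(13 - 114) = 39/2 + sqrt(-101) = 39/2 + I*sqrt(101)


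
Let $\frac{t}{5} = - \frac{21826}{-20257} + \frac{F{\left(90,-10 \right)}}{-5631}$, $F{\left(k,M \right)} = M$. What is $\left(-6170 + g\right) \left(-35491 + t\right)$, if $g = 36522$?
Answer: $- \frac{122857074293151184}{114067167} \approx -1.0771 \cdot 10^{9}$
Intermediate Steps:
$t = \frac{615523880}{114067167}$ ($t = 5 \left(- \frac{21826}{-20257} - \frac{10}{-5631}\right) = 5 \left(\left(-21826\right) \left(- \frac{1}{20257}\right) - - \frac{10}{5631}\right) = 5 \left(\frac{21826}{20257} + \frac{10}{5631}\right) = 5 \cdot \frac{123104776}{114067167} = \frac{615523880}{114067167} \approx 5.3961$)
$\left(-6170 + g\right) \left(-35491 + t\right) = \left(-6170 + 36522\right) \left(-35491 + \frac{615523880}{114067167}\right) = 30352 \left(- \frac{4047742300117}{114067167}\right) = - \frac{122857074293151184}{114067167}$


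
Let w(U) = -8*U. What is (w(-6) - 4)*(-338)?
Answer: -14872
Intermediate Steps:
(w(-6) - 4)*(-338) = (-8*(-6) - 4)*(-338) = (48 - 4)*(-338) = 44*(-338) = -14872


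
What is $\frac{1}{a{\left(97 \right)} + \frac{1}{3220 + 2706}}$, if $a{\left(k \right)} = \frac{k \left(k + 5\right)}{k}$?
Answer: $\frac{5926}{604453} \approx 0.0098039$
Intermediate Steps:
$a{\left(k \right)} = 5 + k$ ($a{\left(k \right)} = \frac{k \left(5 + k\right)}{k} = 5 + k$)
$\frac{1}{a{\left(97 \right)} + \frac{1}{3220 + 2706}} = \frac{1}{\left(5 + 97\right) + \frac{1}{3220 + 2706}} = \frac{1}{102 + \frac{1}{5926}} = \frac{1}{\frac{604453}{5926}} = \frac{5926}{604453}$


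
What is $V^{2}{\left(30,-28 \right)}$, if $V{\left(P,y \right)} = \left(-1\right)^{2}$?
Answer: $1$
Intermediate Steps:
$V{\left(P,y \right)} = 1$
$V^{2}{\left(30,-28 \right)} = 1^{2} = 1$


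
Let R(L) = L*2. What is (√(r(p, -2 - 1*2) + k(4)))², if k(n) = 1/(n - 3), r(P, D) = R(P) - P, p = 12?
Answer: 13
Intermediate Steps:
R(L) = 2*L
r(P, D) = P (r(P, D) = 2*P - P = P)
k(n) = 1/(-3 + n)
(√(r(p, -2 - 1*2) + k(4)))² = (√(12 + 1/(-3 + 4)))² = (√(12 + 1/1))² = (√(12 + 1))² = (√13)² = 13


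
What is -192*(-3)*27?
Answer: 15552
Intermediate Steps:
-192*(-3)*27 = 576*27 = 15552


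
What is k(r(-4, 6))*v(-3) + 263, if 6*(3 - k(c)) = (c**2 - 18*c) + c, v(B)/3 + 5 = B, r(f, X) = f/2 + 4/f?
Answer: 431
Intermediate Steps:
r(f, X) = f/2 + 4/f (r(f, X) = f*(1/2) + 4/f = f/2 + 4/f)
v(B) = -15 + 3*B
k(c) = 3 - c**2/6 + 17*c/6 (k(c) = 3 - ((c**2 - 18*c) + c)/6 = 3 - (c**2 - 17*c)/6 = 3 + (-c**2/6 + 17*c/6) = 3 - c**2/6 + 17*c/6)
k(r(-4, 6))*v(-3) + 263 = (3 - ((1/2)*(-4) + 4/(-4))**2/6 + 17*((1/2)*(-4) + 4/(-4))/6)*(-15 + 3*(-3)) + 263 = (3 - (-2 + 4*(-1/4))**2/6 + 17*(-2 + 4*(-1/4))/6)*(-15 - 9) + 263 = (3 - (-2 - 1)**2/6 + 17*(-2 - 1)/6)*(-24) + 263 = (3 - 1/6*(-3)**2 + (17/6)*(-3))*(-24) + 263 = (3 - 1/6*9 - 17/2)*(-24) + 263 = (3 - 3/2 - 17/2)*(-24) + 263 = -7*(-24) + 263 = 168 + 263 = 431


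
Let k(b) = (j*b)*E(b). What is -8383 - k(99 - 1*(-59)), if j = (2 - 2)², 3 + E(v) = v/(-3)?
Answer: -8383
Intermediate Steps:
E(v) = -3 - v/3 (E(v) = -3 + v/(-3) = -3 + v*(-⅓) = -3 - v/3)
j = 0 (j = 0² = 0)
k(b) = 0 (k(b) = (0*b)*(-3 - b/3) = 0*(-3 - b/3) = 0)
-8383 - k(99 - 1*(-59)) = -8383 - 1*0 = -8383 + 0 = -8383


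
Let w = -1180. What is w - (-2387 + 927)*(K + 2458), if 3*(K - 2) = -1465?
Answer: 8632360/3 ≈ 2.8775e+6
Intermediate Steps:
K = -1459/3 (K = 2 + (⅓)*(-1465) = 2 - 1465/3 = -1459/3 ≈ -486.33)
w - (-2387 + 927)*(K + 2458) = -1180 - (-2387 + 927)*(-1459/3 + 2458) = -1180 - (-1460)*5915/3 = -1180 - 1*(-8635900/3) = -1180 + 8635900/3 = 8632360/3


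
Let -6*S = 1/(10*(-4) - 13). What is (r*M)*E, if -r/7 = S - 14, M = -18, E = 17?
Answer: -1589007/53 ≈ -29981.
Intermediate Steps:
S = 1/318 (S = -1/(6*(10*(-4) - 13)) = -1/(6*(-40 - 13)) = -⅙/(-53) = -⅙*(-1/53) = 1/318 ≈ 0.0031447)
r = 31157/318 (r = -7*(1/318 - 14) = -7*(-4451/318) = 31157/318 ≈ 97.978)
(r*M)*E = ((31157/318)*(-18))*17 = -93471/53*17 = -1589007/53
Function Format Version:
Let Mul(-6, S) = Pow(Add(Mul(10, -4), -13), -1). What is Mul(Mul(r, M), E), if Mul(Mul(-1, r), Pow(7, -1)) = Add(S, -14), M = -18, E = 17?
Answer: Rational(-1589007, 53) ≈ -29981.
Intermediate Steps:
S = Rational(1, 318) (S = Mul(Rational(-1, 6), Pow(Add(Mul(10, -4), -13), -1)) = Mul(Rational(-1, 6), Pow(Add(-40, -13), -1)) = Mul(Rational(-1, 6), Pow(-53, -1)) = Mul(Rational(-1, 6), Rational(-1, 53)) = Rational(1, 318) ≈ 0.0031447)
r = Rational(31157, 318) (r = Mul(-7, Add(Rational(1, 318), -14)) = Mul(-7, Rational(-4451, 318)) = Rational(31157, 318) ≈ 97.978)
Mul(Mul(r, M), E) = Mul(Mul(Rational(31157, 318), -18), 17) = Mul(Rational(-93471, 53), 17) = Rational(-1589007, 53)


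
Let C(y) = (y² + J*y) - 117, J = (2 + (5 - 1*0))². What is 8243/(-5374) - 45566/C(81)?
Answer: -330706043/55959462 ≈ -5.9097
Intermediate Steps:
J = 49 (J = (2 + (5 + 0))² = (2 + 5)² = 7² = 49)
C(y) = -117 + y² + 49*y (C(y) = (y² + 49*y) - 117 = -117 + y² + 49*y)
8243/(-5374) - 45566/C(81) = 8243/(-5374) - 45566/(-117 + 81² + 49*81) = 8243*(-1/5374) - 45566/(-117 + 6561 + 3969) = -8243/5374 - 45566/10413 = -330706043/55959462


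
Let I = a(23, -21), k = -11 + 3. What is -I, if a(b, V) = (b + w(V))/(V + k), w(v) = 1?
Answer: 24/29 ≈ 0.82759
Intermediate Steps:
k = -8
a(b, V) = (1 + b)/(-8 + V) (a(b, V) = (b + 1)/(V - 8) = (1 + b)/(-8 + V))
I = -24/29 (I = (1 + 23)/(-8 - 21) = 24/(-29) = -1/29*24 = -24/29 ≈ -0.82759)
-I = -1*(-24/29) = 24/29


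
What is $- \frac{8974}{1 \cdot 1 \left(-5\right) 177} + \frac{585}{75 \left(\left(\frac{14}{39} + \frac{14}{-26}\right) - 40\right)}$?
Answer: $\frac{13793041}{1386795} \approx 9.946$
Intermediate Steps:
$- \frac{8974}{1 \cdot 1 \left(-5\right) 177} + \frac{585}{75 \left(\left(\frac{14}{39} + \frac{14}{-26}\right) - 40\right)} = - \frac{8974}{1 \left(-5\right) 177} + \frac{585}{75 \left(\left(14 \cdot \frac{1}{39} + 14 \left(- \frac{1}{26}\right)\right) - 40\right)} = - \frac{8974}{\left(-5\right) 177} + \frac{585}{75 \left(\left(\frac{14}{39} - \frac{7}{13}\right) - 40\right)} = - \frac{8974}{-885} + \frac{585}{75 \left(- \frac{7}{39} - 40\right)} = \left(-8974\right) \left(- \frac{1}{885}\right) + \frac{585}{75 \left(- \frac{1567}{39}\right)} = \frac{8974}{885} + \frac{585}{- \frac{39175}{13}} = \frac{8974}{885} + 585 \left(- \frac{13}{39175}\right) = \frac{8974}{885} - \frac{1521}{7835} = \frac{13793041}{1386795}$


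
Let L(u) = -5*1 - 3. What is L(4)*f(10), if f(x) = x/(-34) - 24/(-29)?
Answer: -2104/493 ≈ -4.2677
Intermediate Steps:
f(x) = 24/29 - x/34 (f(x) = x*(-1/34) - 24*(-1/29) = -x/34 + 24/29 = 24/29 - x/34)
L(u) = -8 (L(u) = -5 - 3 = -8)
L(4)*f(10) = -8*(24/29 - 1/34*10) = -8*(24/29 - 5/17) = -8*263/493 = -2104/493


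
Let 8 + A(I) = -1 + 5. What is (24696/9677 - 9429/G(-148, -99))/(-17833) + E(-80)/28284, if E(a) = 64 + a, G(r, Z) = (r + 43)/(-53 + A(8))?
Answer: 1746903806831/6101210264055 ≈ 0.28632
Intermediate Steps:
A(I) = -4 (A(I) = -8 + (-1 + 5) = -8 + 4 = -4)
G(r, Z) = -43/57 - r/57 (G(r, Z) = (r + 43)/(-53 - 4) = (43 + r)/(-57) = (43 + r)*(-1/57) = -43/57 - r/57)
(24696/9677 - 9429/G(-148, -99))/(-17833) + E(-80)/28284 = (24696/9677 - 9429/(-43/57 - 1/57*(-148)))/(-17833) + (64 - 80)/28284 = (24696*(1/9677) - 9429/(-43/57 + 148/57))*(-1/17833) - 16*1/28284 = (24696/9677 - 9429/35/19)*(-1/17833) - 4/7071 = (24696/9677 - 9429*19/35)*(-1/17833) - 4/7071 = (24696/9677 - 25593/5)*(-1/17833) - 4/7071 = -247539981/48385*(-1/17833) - 4/7071 = 247539981/862849705 - 4/7071 = 1746903806831/6101210264055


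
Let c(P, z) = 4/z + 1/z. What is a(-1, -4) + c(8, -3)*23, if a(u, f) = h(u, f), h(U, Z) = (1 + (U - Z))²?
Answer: -67/3 ≈ -22.333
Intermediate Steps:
h(U, Z) = (1 + U - Z)²
c(P, z) = 5/z (c(P, z) = 4/z + 1/z = 5/z)
a(u, f) = (1 + u - f)²
a(-1, -4) + c(8, -3)*23 = (1 - 1 - 1*(-4))² + (5/(-3))*23 = (1 - 1 + 4)² + (5*(-⅓))*23 = 4² - 5/3*23 = 16 - 115/3 = -67/3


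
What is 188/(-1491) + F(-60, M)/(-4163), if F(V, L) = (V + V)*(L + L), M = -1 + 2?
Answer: -424804/6207033 ≈ -0.068439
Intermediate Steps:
M = 1
F(V, L) = 4*L*V (F(V, L) = (2*V)*(2*L) = 4*L*V)
188/(-1491) + F(-60, M)/(-4163) = 188/(-1491) + (4*1*(-60))/(-4163) = 188*(-1/1491) - 240*(-1/4163) = -188/1491 + 240/4163 = -424804/6207033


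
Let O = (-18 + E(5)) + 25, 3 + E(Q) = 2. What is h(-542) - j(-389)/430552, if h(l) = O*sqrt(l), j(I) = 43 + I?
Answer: 173/215276 + 6*I*sqrt(542) ≈ 0.00080362 + 139.69*I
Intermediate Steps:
E(Q) = -1 (E(Q) = -3 + 2 = -1)
O = 6 (O = (-18 - 1) + 25 = -19 + 25 = 6)
h(l) = 6*sqrt(l)
h(-542) - j(-389)/430552 = 6*sqrt(-542) - (43 - 389)/430552 = 6*(I*sqrt(542)) - (-346)/430552 = 6*I*sqrt(542) - 1*(-173/215276) = 6*I*sqrt(542) + 173/215276 = 173/215276 + 6*I*sqrt(542)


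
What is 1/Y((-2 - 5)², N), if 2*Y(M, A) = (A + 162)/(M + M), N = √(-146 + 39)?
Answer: 31752/26351 - 196*I*√107/26351 ≈ 1.205 - 0.07694*I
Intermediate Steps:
N = I*√107 (N = √(-107) = I*√107 ≈ 10.344*I)
Y(M, A) = (162 + A)/(4*M) (Y(M, A) = ((A + 162)/(M + M))/2 = ((162 + A)/((2*M)))/2 = ((162 + A)*(1/(2*M)))/2 = ((162 + A)/(2*M))/2 = (162 + A)/(4*M))
1/Y((-2 - 5)², N) = 1/((162 + I*√107)/(4*((-2 - 5)²))) = 1/((162 + I*√107)/(4*((-7)²))) = 1/((¼)*(162 + I*√107)/49) = 1/((¼)*(1/49)*(162 + I*√107)) = 1/(81/98 + I*√107/196)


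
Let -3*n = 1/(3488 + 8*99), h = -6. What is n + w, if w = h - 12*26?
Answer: -4083121/12840 ≈ -318.00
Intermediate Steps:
w = -318 (w = -6 - 12*26 = -6 - 312 = -318)
n = -1/12840 (n = -1/(3*(3488 + 8*99)) = -1/(3*(3488 + 792)) = -1/3/4280 = -1/3*1/4280 = -1/12840 ≈ -7.7882e-5)
n + w = -1/12840 - 318 = -4083121/12840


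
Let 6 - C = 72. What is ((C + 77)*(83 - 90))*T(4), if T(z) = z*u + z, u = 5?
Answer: -1848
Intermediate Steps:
C = -66 (C = 6 - 1*72 = 6 - 72 = -66)
T(z) = 6*z (T(z) = z*5 + z = 5*z + z = 6*z)
((C + 77)*(83 - 90))*T(4) = ((-66 + 77)*(83 - 90))*(6*4) = (11*(-7))*24 = -77*24 = -1848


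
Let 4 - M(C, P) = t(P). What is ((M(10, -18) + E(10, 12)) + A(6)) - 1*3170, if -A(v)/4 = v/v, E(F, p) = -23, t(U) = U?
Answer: -3175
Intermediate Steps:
M(C, P) = 4 - P
A(v) = -4 (A(v) = -4*v/v = -4*1 = -4)
((M(10, -18) + E(10, 12)) + A(6)) - 1*3170 = (((4 - 1*(-18)) - 23) - 4) - 1*3170 = (((4 + 18) - 23) - 4) - 3170 = ((22 - 23) - 4) - 3170 = (-1 - 4) - 3170 = -5 - 3170 = -3175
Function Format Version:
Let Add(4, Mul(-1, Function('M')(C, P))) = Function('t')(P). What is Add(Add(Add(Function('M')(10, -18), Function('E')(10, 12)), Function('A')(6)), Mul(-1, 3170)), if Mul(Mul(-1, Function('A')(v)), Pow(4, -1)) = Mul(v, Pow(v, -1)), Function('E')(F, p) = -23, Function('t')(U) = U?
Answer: -3175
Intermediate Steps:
Function('M')(C, P) = Add(4, Mul(-1, P))
Function('A')(v) = -4 (Function('A')(v) = Mul(-4, Mul(v, Pow(v, -1))) = Mul(-4, 1) = -4)
Add(Add(Add(Function('M')(10, -18), Function('E')(10, 12)), Function('A')(6)), Mul(-1, 3170)) = Add(Add(Add(Add(4, Mul(-1, -18)), -23), -4), Mul(-1, 3170)) = Add(Add(Add(Add(4, 18), -23), -4), -3170) = Add(Add(Add(22, -23), -4), -3170) = Add(Add(-1, -4), -3170) = Add(-5, -3170) = -3175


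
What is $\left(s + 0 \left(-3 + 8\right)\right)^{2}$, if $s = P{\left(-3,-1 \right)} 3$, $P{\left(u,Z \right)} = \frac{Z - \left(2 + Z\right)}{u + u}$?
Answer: $1$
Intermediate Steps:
$P{\left(u,Z \right)} = - \frac{1}{u}$ ($P{\left(u,Z \right)} = - \frac{2}{2 u} = - 2 \frac{1}{2 u} = - \frac{1}{u}$)
$s = 1$ ($s = - \frac{1}{-3} \cdot 3 = \left(-1\right) \left(- \frac{1}{3}\right) 3 = \frac{1}{3} \cdot 3 = 1$)
$\left(s + 0 \left(-3 + 8\right)\right)^{2} = \left(1 + 0 \left(-3 + 8\right)\right)^{2} = \left(1 + 0 \cdot 5\right)^{2} = \left(1 + 0\right)^{2} = 1^{2} = 1$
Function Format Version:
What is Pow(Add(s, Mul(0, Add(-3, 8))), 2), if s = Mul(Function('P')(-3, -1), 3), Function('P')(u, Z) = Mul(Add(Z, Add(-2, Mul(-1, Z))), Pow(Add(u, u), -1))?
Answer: 1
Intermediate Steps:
Function('P')(u, Z) = Mul(-1, Pow(u, -1)) (Function('P')(u, Z) = Mul(-2, Pow(Mul(2, u), -1)) = Mul(-2, Mul(Rational(1, 2), Pow(u, -1))) = Mul(-1, Pow(u, -1)))
s = 1 (s = Mul(Mul(-1, Pow(-3, -1)), 3) = Mul(Mul(-1, Rational(-1, 3)), 3) = Mul(Rational(1, 3), 3) = 1)
Pow(Add(s, Mul(0, Add(-3, 8))), 2) = Pow(Add(1, Mul(0, Add(-3, 8))), 2) = Pow(Add(1, Mul(0, 5)), 2) = Pow(Add(1, 0), 2) = Pow(1, 2) = 1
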